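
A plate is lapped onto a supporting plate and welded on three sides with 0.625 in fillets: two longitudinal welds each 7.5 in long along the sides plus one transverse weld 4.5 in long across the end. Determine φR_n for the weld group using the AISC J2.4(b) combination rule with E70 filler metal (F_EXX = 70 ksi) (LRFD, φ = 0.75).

t_e = 0.707 × 0.625 = 0.4419 in.
R_nwl = 0.6 × 70 × 0.4419 × 15 = 278.4 kip (longitudinal, 2 welds).
R_nwt = 0.6 × 70 × 0.4419 × 4.5 = 83.51 kip (transverse, base value).
(i) R_nwl + R_nwt = 361.9 kip; (ii) 0.85 R_nwl + 1.5 R_nwt = 361.9 kip.
R_n = max = 361.9 kip [governs: (ii)]; φR_n = 271.4 kip.

φR_n ≈ 271 kip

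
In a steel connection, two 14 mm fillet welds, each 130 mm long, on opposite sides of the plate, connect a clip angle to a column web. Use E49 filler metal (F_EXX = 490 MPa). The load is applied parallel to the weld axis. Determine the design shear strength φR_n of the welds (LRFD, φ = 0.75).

Effective throat t_e = 0.707 × 14 = 9.898 mm.
Total length L = 260 mm; A_we = 9.898 × 260 = 2573 mm².
F_nw = 0.6 F_EXX = 0.6 × 490 = 294 MPa.
φR_n = 0.75 × 294 × 2573 × 10⁻³ = 567.5 kN.

φR_n ≈ 567 kN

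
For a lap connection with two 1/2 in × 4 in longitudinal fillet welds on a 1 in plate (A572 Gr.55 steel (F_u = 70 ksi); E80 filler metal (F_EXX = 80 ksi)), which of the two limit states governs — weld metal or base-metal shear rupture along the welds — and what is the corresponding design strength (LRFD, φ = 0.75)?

t_e = 0.707 × 0.5 = 0.3535 in; L = 8 in.
Weld metal: φR_n = 0.75 × 0.6 × 80 × 0.3535 × 8 = 101.8 kips.
Base metal (shear rupture): φR_n = 0.75 × 0.6 × 70 × 1 × 8 = 252 kips.
Governing: weld metal.

φR_n ≈ 102 kips (weld metal governs)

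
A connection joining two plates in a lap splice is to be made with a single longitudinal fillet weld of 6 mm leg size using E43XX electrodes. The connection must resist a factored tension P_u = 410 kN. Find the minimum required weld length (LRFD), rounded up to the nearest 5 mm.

L = 500 mm

E43XX → F_EXX = 430 MPa.
Throat t_e = 0.707 × 6 = 4.242 mm.
φr_n = 0.75 × 0.6 × 430 × 4.242 × 10⁻³ = 0.8208 kN/mm.
L_req = P_u / φr_n = 410 / 0.8208 = 499.5 mm total.
Round up → use L = 500 mm.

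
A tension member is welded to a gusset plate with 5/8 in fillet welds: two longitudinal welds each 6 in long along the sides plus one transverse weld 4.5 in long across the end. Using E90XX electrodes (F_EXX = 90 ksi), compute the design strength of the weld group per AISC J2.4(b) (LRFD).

t_e = 0.707 × 0.625 = 0.4419 in.
R_nwl = 0.6 × 90 × 0.4419 × 12 = 286.3 kip (longitudinal, 2 welds).
R_nwt = 0.6 × 90 × 0.4419 × 4.5 = 107.4 kip (transverse, base value).
(i) R_nwl + R_nwt = 393.7 kip; (ii) 0.85 R_nwl + 1.5 R_nwt = 404.4 kip.
R_n = max = 404.4 kip [governs: (ii)]; φR_n = 303.3 kip.

φR_n ≈ 303 kip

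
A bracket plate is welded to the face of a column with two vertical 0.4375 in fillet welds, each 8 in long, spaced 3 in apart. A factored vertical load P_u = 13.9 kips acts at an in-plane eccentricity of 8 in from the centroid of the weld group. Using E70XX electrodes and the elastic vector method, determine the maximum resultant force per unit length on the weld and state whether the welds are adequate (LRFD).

E70XX → F_EXX = 70 ksi.
Total weld length L_w = 16 in. Treat welds as unit-width lines.
Polar moment about centroid: J = 2[d³/12 + d(b/2)²] = 2[8³/12 + 8×1.5²] = 121.3 in³.
Direct shear f_v = P/L_w = 13.9 / 16 = 0.8688 kip/in (vertical).
Torsion M = P·e = 13.9 × 8 = 111.2 kip·in.
Critical point at (x, y) = (1.5, 4) from centroid. f_tx = M·y/J = 3.666 kip/in; f_ty = M·x/J = 1.375 kip/in.
Resultant f_max = √[f_tx² + (f_v + f_ty)²] = √[3.666² + (0.8688 + 1.375)²] = 4.298 kip/in.
Capacity per unit length: φr_n = 0.75 × 0.6 × 70 × (0.707 × 0.4375) = 9.743 kip/in.
4.298 ≤ 9.743 → adequate.

f_max ≈ 4.3 kip/in; adequate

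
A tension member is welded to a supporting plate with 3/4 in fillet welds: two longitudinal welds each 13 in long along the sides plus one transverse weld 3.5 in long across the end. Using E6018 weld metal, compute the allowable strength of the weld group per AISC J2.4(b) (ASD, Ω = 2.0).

E60XX → F_EXX = 60 ksi.
t_e = 0.707 × 0.75 = 0.5302 in.
R_nwl = 0.6 × 60 × 0.5302 × 26 = 496.3 kips (longitudinal, 2 welds).
R_nwt = 0.6 × 60 × 0.5302 × 3.5 = 66.81 kips (transverse, base value).
(i) R_nwl + R_nwt = 563.1 kips; (ii) 0.85 R_nwl + 1.5 R_nwt = 522.1 kips.
R_n = max = 563.1 kips [governs: (i)]; R_n/Ω = 281.6 kips.

R_n/Ω ≈ 282 kips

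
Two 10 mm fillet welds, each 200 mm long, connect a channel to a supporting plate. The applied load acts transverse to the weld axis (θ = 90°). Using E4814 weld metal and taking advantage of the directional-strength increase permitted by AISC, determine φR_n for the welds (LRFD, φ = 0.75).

φR_n ≈ 916 kN

E48XX → F_EXX = 480 MPa.
t_e = 0.707 × 10 = 7.07 mm; A_we = 7.07 × 400 = 2828 mm².
Directional factor: 1.0 + 0.5 sin^1.5(90°) = 1.5.
F_nw = 0.6 × 480 × 1.5 = 432 MPa.
φR_n = 0.75 × 432 × 2828 × 10⁻³ = 916.3 kN.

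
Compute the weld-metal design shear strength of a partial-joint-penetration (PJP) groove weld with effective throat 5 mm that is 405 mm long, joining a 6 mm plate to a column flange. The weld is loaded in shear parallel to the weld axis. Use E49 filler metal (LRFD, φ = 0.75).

φR_n ≈ 447 kN

E49XX → F_EXX = 490 MPa.
Effective throat (given) t_e = 5 mm.
A_we = 5 × 405 = 2025 mm².
F_nw = 0.6 F_EXX = 294 MPa.
φR_n = 0.75 × 294 × 2025 × 10⁻³ = 446.5 kN.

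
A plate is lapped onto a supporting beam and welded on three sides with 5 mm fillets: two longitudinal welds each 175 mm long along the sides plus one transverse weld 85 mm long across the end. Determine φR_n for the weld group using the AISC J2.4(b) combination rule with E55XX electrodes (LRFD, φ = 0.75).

φR_n ≈ 381 kN

E55XX → F_EXX = 550 MPa.
t_e = 0.707 × 5 = 3.535 mm.
R_nwl = 0.6 × 550 × 3.535 × 350 × 10⁻³ = 408.3 kN (longitudinal, 2 welds).
R_nwt = 0.6 × 550 × 3.535 × 85 × 10⁻³ = 99.16 kN (transverse, base value).
(i) R_nwl + R_nwt = 507.4 kN; (ii) 0.85 R_nwl + 1.5 R_nwt = 495.8 kN.
R_n = max = 507.4 kN [governs: (i)]; φR_n = 380.6 kN.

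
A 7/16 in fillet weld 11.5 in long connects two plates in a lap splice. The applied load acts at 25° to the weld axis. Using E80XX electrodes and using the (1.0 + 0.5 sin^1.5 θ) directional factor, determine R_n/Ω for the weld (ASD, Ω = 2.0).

E80XX → F_EXX = 80 ksi.
t_e = 0.707 × 0.4375 = 0.3093 in; A_we = 0.3093 × 11.5 = 3.557 in².
Directional factor: 1.0 + 0.5 sin^1.5(25°) = 1.137.
F_nw = 0.6 × 80 × 1.137 = 54.59 ksi.
R_n/Ω = (54.59 × 3.557) / 2.0 = 97.1 kips.

R_n/Ω ≈ 97.1 kips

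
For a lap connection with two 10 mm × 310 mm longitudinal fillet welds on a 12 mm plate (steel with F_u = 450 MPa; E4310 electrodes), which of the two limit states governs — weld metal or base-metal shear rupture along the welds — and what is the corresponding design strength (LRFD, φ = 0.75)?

E43XX → F_EXX = 430 MPa.
t_e = 0.707 × 10 = 7.07 mm; L = 620 mm.
Weld metal: φR_n = 0.75 × 0.6 × 430 × 7.07 × 620 × 10⁻³ = 848.2 kN.
Base metal (shear rupture): φR_n = 0.75 × 0.6 × 450 × 12 × 620 × 10⁻³ = 1507 kN.
Governing: weld metal.

φR_n ≈ 848 kN (weld metal governs)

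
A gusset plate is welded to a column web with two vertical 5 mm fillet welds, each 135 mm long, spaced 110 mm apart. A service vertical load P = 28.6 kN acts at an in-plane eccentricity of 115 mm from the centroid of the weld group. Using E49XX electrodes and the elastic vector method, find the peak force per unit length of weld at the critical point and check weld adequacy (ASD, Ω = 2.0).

E49XX → F_EXX = 490 MPa.
Total weld length L_w = 270 mm. Treat welds as unit-width lines.
Polar moment about centroid: J = 2[d³/12 + d(b/2)²] = 2[135³/12 + 135×55²] = 1227000 mm³.
Direct shear f_v = P/L_w = 28.6×10³ / 270 = 105.9 N/mm (vertical).
Torsion M = P·e = 28.6×10³ × 115 = 3289000 N·mm.
Critical point at (x, y) = (55, 67.5) from centroid. f_tx = M·y/J = 181 N/mm; f_ty = M·x/J = 147.5 N/mm.
Resultant f_max = √[f_tx² + (f_v + f_ty)²] = √[181² + (105.9 + 147.5)²] = 311.4 N/mm.
Capacity per unit length: r_n/Ω = (1/2.0) × 0.6 × 490 × (0.707 × 5) = 519.6 N/mm.
311.4 ≤ 519.6 → adequate.

f_max ≈ 311 N/mm; adequate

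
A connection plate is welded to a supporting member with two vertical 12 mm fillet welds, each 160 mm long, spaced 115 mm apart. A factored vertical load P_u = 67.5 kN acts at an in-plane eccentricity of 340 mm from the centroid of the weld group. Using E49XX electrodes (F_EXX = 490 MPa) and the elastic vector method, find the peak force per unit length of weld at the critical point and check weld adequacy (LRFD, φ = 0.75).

f_max ≈ 1430 N/mm; adequate

Total weld length L_w = 320 mm. Treat welds as unit-width lines.
Polar moment about centroid: J = 2[d³/12 + d(b/2)²] = 2[160³/12 + 160×57.5²] = 1741000 mm³.
Direct shear f_v = P/L_w = 67.5×10³ / 320 = 210.9 N/mm (vertical).
Torsion M = P·e = 67.5×10³ × 340 = 22950000 N·mm.
Critical point at (x, y) = (57.5, 80) from centroid. f_tx = M·y/J = 1055 N/mm; f_ty = M·x/J = 758.1 N/mm.
Resultant f_max = √[f_tx² + (f_v + f_ty)²] = √[1055² + (210.9 + 758.1)²] = 1432 N/mm.
Capacity per unit length: φr_n = 0.75 × 0.6 × 490 × (0.707 × 12) = 1871 N/mm.
1432 ≤ 1871 → adequate.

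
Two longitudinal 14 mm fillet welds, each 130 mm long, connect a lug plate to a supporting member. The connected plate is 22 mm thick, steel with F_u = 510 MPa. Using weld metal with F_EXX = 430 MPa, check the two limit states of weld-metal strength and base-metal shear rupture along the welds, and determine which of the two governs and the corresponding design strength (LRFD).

φR_n ≈ 498 kN (weld metal governs)

t_e = 0.707 × 14 = 9.898 mm; L = 260 mm.
Weld metal: φR_n = 0.75 × 0.6 × 430 × 9.898 × 260 × 10⁻³ = 498 kN.
Base metal (shear rupture): φR_n = 0.75 × 0.6 × 510 × 22 × 260 × 10⁻³ = 1313 kN.
Governing: weld metal.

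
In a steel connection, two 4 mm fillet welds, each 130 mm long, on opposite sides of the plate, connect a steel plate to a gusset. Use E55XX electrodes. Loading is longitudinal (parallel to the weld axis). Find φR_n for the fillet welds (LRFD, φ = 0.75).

φR_n ≈ 182 kN

E55XX → F_EXX = 550 MPa.
Effective throat t_e = 0.707 × 4 = 2.828 mm.
Total length L = 260 mm; A_we = 2.828 × 260 = 735.3 mm².
F_nw = 0.6 F_EXX = 0.6 × 550 = 330 MPa.
φR_n = 0.75 × 330 × 735.3 × 10⁻³ = 182 kN.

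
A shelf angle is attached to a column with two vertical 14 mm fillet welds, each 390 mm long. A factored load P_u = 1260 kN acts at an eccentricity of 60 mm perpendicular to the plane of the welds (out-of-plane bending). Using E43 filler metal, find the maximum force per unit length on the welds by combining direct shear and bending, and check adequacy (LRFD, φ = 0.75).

E43XX → F_EXX = 430 MPa.
L_w = 2 × 390 = 780 mm; section modulus (unit throat) S = 2 × L²/6 = 50700 mm².
Direct shear f_v = P/L_w = 1260×10³/780 = 1615 N/mm.
Moment M = P × e = 1260×10³ × 60 = 75600000 N·mm; bending f_b = M/S = 1491 N/mm.
f_max = √(f_v² + f_b²) = √(1615² + 1491²) = 2198 N/mm.
φr_n = 0.75 × 0.6 × 430 × (0.707 × 14) = 1915 N/mm → NOT adequate.

f_max ≈ 2200 N/mm; NOT adequate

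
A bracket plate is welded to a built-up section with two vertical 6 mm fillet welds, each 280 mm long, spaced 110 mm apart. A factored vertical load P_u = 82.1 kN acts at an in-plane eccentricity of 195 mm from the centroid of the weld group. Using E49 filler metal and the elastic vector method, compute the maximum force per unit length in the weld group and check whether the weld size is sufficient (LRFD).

f_max ≈ 522 N/mm; adequate

E49XX → F_EXX = 490 MPa.
Total weld length L_w = 560 mm. Treat welds as unit-width lines.
Polar moment about centroid: J = 2[d³/12 + d(b/2)²] = 2[280³/12 + 280×55²] = 5353000 mm³.
Direct shear f_v = P/L_w = 82.1×10³ / 560 = 146.6 N/mm (vertical).
Torsion M = P·e = 82.1×10³ × 195 = 16010000 N·mm.
Critical point at (x, y) = (55, 140) from centroid. f_tx = M·y/J = 418.7 N/mm; f_ty = M·x/J = 164.5 N/mm.
Resultant f_max = √[f_tx² + (f_v + f_ty)²] = √[418.7² + (146.6 + 164.5)²] = 521.7 N/mm.
Capacity per unit length: φr_n = 0.75 × 0.6 × 490 × (0.707 × 6) = 935.4 N/mm.
521.7 ≤ 935.4 → adequate.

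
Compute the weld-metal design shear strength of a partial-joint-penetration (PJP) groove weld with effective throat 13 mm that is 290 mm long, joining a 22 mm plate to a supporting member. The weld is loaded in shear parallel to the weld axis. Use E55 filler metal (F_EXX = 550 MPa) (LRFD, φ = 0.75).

Effective throat (given) t_e = 13 mm.
A_we = 13 × 290 = 3770 mm².
F_nw = 0.6 F_EXX = 330 MPa.
φR_n = 0.75 × 330 × 3770 × 10⁻³ = 933.1 kN.

φR_n ≈ 933 kN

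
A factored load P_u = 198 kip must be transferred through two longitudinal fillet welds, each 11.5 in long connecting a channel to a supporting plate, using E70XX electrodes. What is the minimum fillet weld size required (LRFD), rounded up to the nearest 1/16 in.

E70XX → F_EXX = 70 ksi.
Total weld length L = 23 in.
Required throat t_e = P_u / (φ × 0.6 F_EXX × L) = 198 / (0.75 × 0.6 × 70 × 23) = 0.2733 in.
Required leg w = t_e / 0.707 = 0.3866 in → use 7/16 in.

w = 7/16 in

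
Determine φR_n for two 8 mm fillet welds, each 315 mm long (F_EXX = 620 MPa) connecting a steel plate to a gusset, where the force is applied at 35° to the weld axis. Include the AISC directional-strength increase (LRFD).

t_e = 0.707 × 8 = 5.656 mm; A_we = 5.656 × 630 = 3563 mm².
Directional factor: 1.0 + 0.5 sin^1.5(35°) = 1.217.
F_nw = 0.6 × 620 × 1.217 = 452.8 MPa.
φR_n = 0.75 × 452.8 × 3563 × 10⁻³ = 1210 kN.

φR_n ≈ 1210 kN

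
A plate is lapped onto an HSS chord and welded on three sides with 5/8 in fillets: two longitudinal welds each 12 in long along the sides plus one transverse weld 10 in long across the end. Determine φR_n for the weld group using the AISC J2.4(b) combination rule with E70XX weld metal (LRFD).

E70XX → F_EXX = 70 ksi.
t_e = 0.707 × 0.625 = 0.4419 in.
R_nwl = 0.6 × 70 × 0.4419 × 24 = 445.4 kips (longitudinal, 2 welds).
R_nwt = 0.6 × 70 × 0.4419 × 10 = 185.6 kips (transverse, base value).
(i) R_nwl + R_nwt = 631 kips; (ii) 0.85 R_nwl + 1.5 R_nwt = 657 kips.
R_n = max = 657 kips [governs: (ii)]; φR_n = 492.7 kips.

φR_n ≈ 493 kips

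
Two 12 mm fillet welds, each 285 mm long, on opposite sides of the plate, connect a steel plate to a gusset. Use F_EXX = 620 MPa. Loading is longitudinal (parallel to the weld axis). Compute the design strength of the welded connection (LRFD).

Effective throat t_e = 0.707 × 12 = 8.484 mm.
Total length L = 570 mm; A_we = 8.484 × 570 = 4836 mm².
F_nw = 0.6 F_EXX = 0.6 × 620 = 372 MPa.
φR_n = 0.75 × 372 × 4836 × 10⁻³ = 1349 kN.

φR_n ≈ 1350 kN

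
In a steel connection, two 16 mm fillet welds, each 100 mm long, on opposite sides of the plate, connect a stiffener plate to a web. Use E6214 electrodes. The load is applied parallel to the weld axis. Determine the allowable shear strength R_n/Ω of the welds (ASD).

E62XX → F_EXX = 620 MPa.
Effective throat t_e = 0.707 × 16 = 11.31 mm.
Total length L = 200 mm; A_we = 11.31 × 200 = 2262 mm².
F_nw = 0.6 F_EXX = 0.6 × 620 = 372 MPa.
R_n = 372 × 2262 × 10⁻³ = 841.6 kN; R_n/Ω = 841.6/2.0 = 420.8 kN.

R_n/Ω ≈ 421 kN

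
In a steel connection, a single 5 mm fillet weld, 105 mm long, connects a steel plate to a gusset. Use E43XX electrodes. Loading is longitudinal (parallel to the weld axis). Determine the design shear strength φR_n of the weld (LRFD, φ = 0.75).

φR_n ≈ 71.8 kN

E43XX → F_EXX = 430 MPa.
Effective throat t_e = 0.707 × 5 = 3.535 mm.
Total length L = 105 mm; A_we = 3.535 × 105 = 371.2 mm².
F_nw = 0.6 F_EXX = 0.6 × 430 = 258 MPa.
φR_n = 0.75 × 258 × 371.2 × 10⁻³ = 71.82 kN.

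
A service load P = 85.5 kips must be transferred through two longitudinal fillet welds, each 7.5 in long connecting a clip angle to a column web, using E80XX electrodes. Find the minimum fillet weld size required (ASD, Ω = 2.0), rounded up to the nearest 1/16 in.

w = 3/8 in

E80XX → F_EXX = 80 ksi.
Total weld length L = 15 in.
Required throat t_e = P × Ω / (0.6 F_EXX × L) = 85.5 × 2.0 / (0.6 × 80 × 15) = 0.2375 in.
Required leg w = t_e / 0.707 = 0.3359 in → use 3/8 in.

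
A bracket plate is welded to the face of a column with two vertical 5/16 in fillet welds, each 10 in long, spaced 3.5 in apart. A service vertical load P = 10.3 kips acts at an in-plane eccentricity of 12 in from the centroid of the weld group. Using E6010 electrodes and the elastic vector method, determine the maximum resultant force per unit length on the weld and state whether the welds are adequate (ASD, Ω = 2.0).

f_max ≈ 3.08 kip/in; adequate

E60XX → F_EXX = 60 ksi.
Total weld length L_w = 20 in. Treat welds as unit-width lines.
Polar moment about centroid: J = 2[d³/12 + d(b/2)²] = 2[10³/12 + 10×1.75²] = 227.9 in³.
Direct shear f_v = P/L_w = 10.3 / 20 = 0.515 kip/in (vertical).
Torsion M = P·e = 10.3 × 12 = 123.6 kip·in.
Critical point at (x, y) = (1.75, 5) from centroid. f_tx = M·y/J = 2.712 kip/in; f_ty = M·x/J = 0.949 kip/in.
Resultant f_max = √[f_tx² + (f_v + f_ty)²] = √[2.712² + (0.515 + 0.949)²] = 3.082 kip/in.
Capacity per unit length: r_n/Ω = (1/2.0) × 0.6 × 60 × (0.707 × 0.3125) = 3.977 kip/in.
3.082 ≤ 3.977 → adequate.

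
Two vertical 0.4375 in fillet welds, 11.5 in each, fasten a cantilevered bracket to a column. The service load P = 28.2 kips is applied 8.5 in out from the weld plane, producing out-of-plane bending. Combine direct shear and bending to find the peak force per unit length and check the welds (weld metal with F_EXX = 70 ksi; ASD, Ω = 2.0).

f_max ≈ 5.57 kip/in; adequate

L_w = 2 × 11.5 = 23 in; section modulus (unit throat) S = 2 × L²/6 = 44.08 in².
Direct shear f_v = P/L_w = 28.2/23 = 1.226 kip/in.
Moment M = P × e = 28.2 × 8.5 = 239.7 kip·in; bending f_b = M/S = 5.437 kip/in.
f_max = √(f_v² + f_b²) = √(1.226² + 5.437²) = 5.574 kip/in.
r_n/Ω = (1/2.0) × 0.6 × 70 × (0.707 × 0.4375) = 6.496 kip/in → adequate.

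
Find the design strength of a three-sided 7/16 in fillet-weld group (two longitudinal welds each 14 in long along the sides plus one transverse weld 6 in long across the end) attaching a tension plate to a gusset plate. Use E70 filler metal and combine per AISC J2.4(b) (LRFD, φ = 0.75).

E70XX → F_EXX = 70 ksi.
t_e = 0.707 × 0.4375 = 0.3093 in.
R_nwl = 0.6 × 70 × 0.3093 × 28 = 363.8 kip (longitudinal, 2 welds).
R_nwt = 0.6 × 70 × 0.3093 × 6 = 77.95 kip (transverse, base value).
(i) R_nwl + R_nwt = 441.7 kip; (ii) 0.85 R_nwl + 1.5 R_nwt = 426.1 kip.
R_n = max = 441.7 kip [governs: (i)]; φR_n = 331.3 kip.

φR_n ≈ 331 kip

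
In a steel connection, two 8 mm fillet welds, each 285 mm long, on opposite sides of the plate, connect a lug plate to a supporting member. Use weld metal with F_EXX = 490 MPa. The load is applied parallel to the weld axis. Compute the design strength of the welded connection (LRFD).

Effective throat t_e = 0.707 × 8 = 5.656 mm.
Total length L = 570 mm; A_we = 5.656 × 570 = 3224 mm².
F_nw = 0.6 F_EXX = 0.6 × 490 = 294 MPa.
φR_n = 0.75 × 294 × 3224 × 10⁻³ = 710.9 kN.

φR_n ≈ 711 kN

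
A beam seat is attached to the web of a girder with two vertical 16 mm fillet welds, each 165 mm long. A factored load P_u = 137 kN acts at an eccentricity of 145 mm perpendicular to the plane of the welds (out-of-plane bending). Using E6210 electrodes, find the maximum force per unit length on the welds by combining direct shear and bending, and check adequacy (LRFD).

E62XX → F_EXX = 620 MPa.
L_w = 2 × 165 = 330 mm; section modulus (unit throat) S = 2 × L²/6 = 9075 mm².
Direct shear f_v = P/L_w = 137×10³/330 = 415.2 N/mm.
Moment M = P × e = 137×10³ × 145 = 19865000 N·mm; bending f_b = M/S = 2189 N/mm.
f_max = √(f_v² + f_b²) = √(415.2² + 2189²) = 2228 N/mm.
φr_n = 0.75 × 0.6 × 620 × (0.707 × 16) = 3156 N/mm → adequate.

f_max ≈ 2230 N/mm; adequate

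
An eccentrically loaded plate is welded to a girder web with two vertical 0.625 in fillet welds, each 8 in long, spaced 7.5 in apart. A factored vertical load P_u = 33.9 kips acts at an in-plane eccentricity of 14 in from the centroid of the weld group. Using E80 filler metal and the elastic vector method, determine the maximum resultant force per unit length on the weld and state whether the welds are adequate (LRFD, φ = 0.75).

f_max ≈ 9.96 kip/in; adequate

E80XX → F_EXX = 80 ksi.
Total weld length L_w = 16 in. Treat welds as unit-width lines.
Polar moment about centroid: J = 2[d³/12 + d(b/2)²] = 2[8³/12 + 8×3.75²] = 310.3 in³.
Direct shear f_v = P/L_w = 33.9 / 16 = 2.119 kip/in (vertical).
Torsion M = P·e = 33.9 × 14 = 474.6 kip·in.
Critical point at (x, y) = (3.75, 4) from centroid. f_tx = M·y/J = 6.117 kip/in; f_ty = M·x/J = 5.735 kip/in.
Resultant f_max = √[f_tx² + (f_v + f_ty)²] = √[6.117² + (2.119 + 5.735)²] = 9.955 kip/in.
Capacity per unit length: φr_n = 0.75 × 0.6 × 80 × (0.707 × 0.625) = 15.91 kip/in.
9.955 ≤ 15.91 → adequate.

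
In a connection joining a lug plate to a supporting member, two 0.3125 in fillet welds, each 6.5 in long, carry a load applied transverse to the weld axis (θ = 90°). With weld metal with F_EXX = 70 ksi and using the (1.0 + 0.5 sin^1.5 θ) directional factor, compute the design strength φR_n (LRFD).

t_e = 0.707 × 0.3125 = 0.2209 in; A_we = 0.2209 × 13 = 2.872 in².
Directional factor: 1.0 + 0.5 sin^1.5(90°) = 1.5.
F_nw = 0.6 × 70 × 1.5 = 63 ksi.
φR_n = 0.75 × 63 × 2.872 = 135.7 kips.

φR_n ≈ 136 kips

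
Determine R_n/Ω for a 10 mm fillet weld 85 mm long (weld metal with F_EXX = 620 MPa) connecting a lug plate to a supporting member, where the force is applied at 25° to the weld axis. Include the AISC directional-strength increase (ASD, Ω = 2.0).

t_e = 0.707 × 10 = 7.07 mm; A_we = 7.07 × 85 = 600.9 mm².
Directional factor: 1.0 + 0.5 sin^1.5(25°) = 1.137.
F_nw = 0.6 × 620 × 1.137 = 423.1 MPa.
R_n/Ω = (423.1 × 600.9) / 2.0 × 10⁻³ = 127.1 kN.

R_n/Ω ≈ 127 kN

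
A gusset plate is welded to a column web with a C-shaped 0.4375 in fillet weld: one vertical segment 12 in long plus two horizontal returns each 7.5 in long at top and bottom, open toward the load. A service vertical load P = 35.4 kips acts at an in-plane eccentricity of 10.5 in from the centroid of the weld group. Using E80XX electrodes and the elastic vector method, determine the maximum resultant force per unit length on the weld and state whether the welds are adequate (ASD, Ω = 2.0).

E80XX → F_EXX = 80 ksi.
Total weld length L_w = 27 in. Treat welds as unit-width lines.
Centroid: x̄ = 2×7.5×3.75 / 27 = 2.083 in from the vertical weld.
Polar moment about centroid: J = I_x + I_y = [12³/12 + 2×7.5×6²] + [12×2.083² + 2(7.5³/12 + 7.5×1.667²)] = 848.1 in³.
Direct shear f_v = P/L_w = 35.4 / 27 = 1.311 kip/in (vertical).
Torsion M = P·e = 35.4 × 10.5 = 371.7 kip·in.
Critical point at (x, y) = (5.417, 6) from centroid. f_tx = M·y/J = 2.63 kip/in; f_ty = M·x/J = 2.374 kip/in.
Resultant f_max = √[f_tx² + (f_v + f_ty)²] = √[2.63² + (1.311 + 2.374)²] = 4.527 kip/in.
Capacity per unit length: r_n/Ω = (1/2.0) × 0.6 × 80 × (0.707 × 0.4375) = 7.423 kip/in.
4.527 ≤ 7.423 → adequate.

f_max ≈ 4.53 kip/in; adequate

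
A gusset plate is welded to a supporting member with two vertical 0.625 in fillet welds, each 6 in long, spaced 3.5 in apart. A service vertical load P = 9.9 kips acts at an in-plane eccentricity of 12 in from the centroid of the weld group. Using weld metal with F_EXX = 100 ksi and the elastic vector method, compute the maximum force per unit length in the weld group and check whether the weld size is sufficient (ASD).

f_max ≈ 6.13 kip/in; adequate

Total weld length L_w = 12 in. Treat welds as unit-width lines.
Polar moment about centroid: J = 2[d³/12 + d(b/2)²] = 2[6³/12 + 6×1.75²] = 72.75 in³.
Direct shear f_v = P/L_w = 9.9 / 12 = 0.825 kip/in (vertical).
Torsion M = P·e = 9.9 × 12 = 118.8 kip·in.
Critical point at (x, y) = (1.75, 3) from centroid. f_tx = M·y/J = 4.899 kip/in; f_ty = M·x/J = 2.858 kip/in.
Resultant f_max = √[f_tx² + (f_v + f_ty)²] = √[4.899² + (0.825 + 2.858)²] = 6.129 kip/in.
Capacity per unit length: r_n/Ω = (1/2.0) × 0.6 × 100 × (0.707 × 0.625) = 13.26 kip/in.
6.129 ≤ 13.26 → adequate.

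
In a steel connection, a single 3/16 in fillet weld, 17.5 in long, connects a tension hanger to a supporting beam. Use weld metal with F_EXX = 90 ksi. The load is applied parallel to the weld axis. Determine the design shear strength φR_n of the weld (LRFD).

Effective throat t_e = 0.707 × 0.1875 = 0.1326 in.
Total length L = 17.5 in; A_we = 0.1326 × 17.5 = 2.32 in².
F_nw = 0.6 F_EXX = 0.6 × 90 = 54 ksi.
φR_n = 0.75 × 54 × 2.32 = 93.95 kip.

φR_n ≈ 94 kip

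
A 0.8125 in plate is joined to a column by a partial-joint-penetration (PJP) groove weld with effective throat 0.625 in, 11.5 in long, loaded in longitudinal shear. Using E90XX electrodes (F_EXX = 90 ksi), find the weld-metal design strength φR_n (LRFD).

Effective throat (given) t_e = 0.625 in.
A_we = 0.625 × 11.5 = 7.188 in².
F_nw = 0.6 F_EXX = 54 ksi.
φR_n = 0.75 × 54 × 7.188 = 291.1 kips.

φR_n ≈ 291 kips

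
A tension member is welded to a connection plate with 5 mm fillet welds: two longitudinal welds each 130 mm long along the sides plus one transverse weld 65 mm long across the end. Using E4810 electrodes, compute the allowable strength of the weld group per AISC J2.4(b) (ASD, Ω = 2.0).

E48XX → F_EXX = 480 MPa.
t_e = 0.707 × 5 = 3.535 mm.
R_nwl = 0.6 × 480 × 3.535 × 260 × 10⁻³ = 264.7 kN (longitudinal, 2 welds).
R_nwt = 0.6 × 480 × 3.535 × 65 × 10⁻³ = 66.18 kN (transverse, base value).
(i) R_nwl + R_nwt = 330.9 kN; (ii) 0.85 R_nwl + 1.5 R_nwt = 324.3 kN.
R_n = max = 330.9 kN [governs: (i)]; R_n/Ω = 165.4 kN.

R_n/Ω ≈ 165 kN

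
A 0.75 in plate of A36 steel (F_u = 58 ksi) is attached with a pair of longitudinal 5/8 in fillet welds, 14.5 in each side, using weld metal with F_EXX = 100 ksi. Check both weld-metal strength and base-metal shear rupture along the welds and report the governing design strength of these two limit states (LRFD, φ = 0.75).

t_e = 0.707 × 0.625 = 0.4419 in; L = 29 in.
Weld metal: φR_n = 0.75 × 0.6 × 100 × 0.4419 × 29 = 576.6 kips.
Base metal (shear rupture): φR_n = 0.75 × 0.6 × 58 × 0.75 × 29 = 567.7 kips.
Governing: base-metal shear rupture.

φR_n ≈ 568 kips (base-metal shear rupture governs)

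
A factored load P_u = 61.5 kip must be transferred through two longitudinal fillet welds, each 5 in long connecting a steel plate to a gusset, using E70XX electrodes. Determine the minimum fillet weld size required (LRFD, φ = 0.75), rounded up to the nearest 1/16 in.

E70XX → F_EXX = 70 ksi.
Total weld length L = 10 in.
Required throat t_e = P_u / (φ × 0.6 F_EXX × L) = 61.5 / (0.75 × 0.6 × 70 × 10) = 0.1952 in.
Required leg w = t_e / 0.707 = 0.2762 in → use 5/16 in.

w = 5/16 in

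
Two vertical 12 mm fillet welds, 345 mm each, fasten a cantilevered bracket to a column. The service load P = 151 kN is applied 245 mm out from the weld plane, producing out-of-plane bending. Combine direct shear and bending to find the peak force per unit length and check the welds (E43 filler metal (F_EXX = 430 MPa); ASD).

f_max ≈ 958 N/mm; adequate

L_w = 2 × 345 = 690 mm; section modulus (unit throat) S = 2 × L²/6 = 39680 mm².
Direct shear f_v = P/L_w = 151×10³/690 = 218.8 N/mm.
Moment M = P × e = 151×10³ × 245 = 36995000 N·mm; bending f_b = M/S = 932.5 N/mm.
f_max = √(f_v² + f_b²) = √(218.8² + 932.5²) = 957.8 N/mm.
r_n/Ω = (1/2.0) × 0.6 × 430 × (0.707 × 12) = 1094 N/mm → adequate.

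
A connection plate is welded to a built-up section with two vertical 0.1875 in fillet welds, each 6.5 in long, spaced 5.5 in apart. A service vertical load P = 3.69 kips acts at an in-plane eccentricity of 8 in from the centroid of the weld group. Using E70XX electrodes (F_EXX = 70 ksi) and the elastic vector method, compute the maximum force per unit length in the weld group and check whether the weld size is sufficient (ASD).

f_max ≈ 1.08 kip/in; adequate

Total weld length L_w = 13 in. Treat welds as unit-width lines.
Polar moment about centroid: J = 2[d³/12 + d(b/2)²] = 2[6.5³/12 + 6.5×2.75²] = 144.1 in³.
Direct shear f_v = P/L_w = 3.69 / 13 = 0.2838 kip/in (vertical).
Torsion M = P·e = 3.69 × 8 = 29.52 kip·in.
Critical point at (x, y) = (2.75, 3.25) from centroid. f_tx = M·y/J = 0.6659 kip/in; f_ty = M·x/J = 0.5634 kip/in.
Resultant f_max = √[f_tx² + (f_v + f_ty)²] = √[0.6659² + (0.2838 + 0.5634)²] = 1.078 kip/in.
Capacity per unit length: r_n/Ω = (1/2.0) × 0.6 × 70 × (0.707 × 0.1875) = 2.784 kip/in.
1.078 ≤ 2.784 → adequate.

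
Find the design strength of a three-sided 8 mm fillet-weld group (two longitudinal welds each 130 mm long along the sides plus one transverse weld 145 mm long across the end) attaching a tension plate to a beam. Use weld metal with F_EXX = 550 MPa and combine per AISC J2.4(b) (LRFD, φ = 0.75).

t_e = 0.707 × 8 = 5.656 mm.
R_nwl = 0.6 × 550 × 5.656 × 260 × 10⁻³ = 485.3 kN (longitudinal, 2 welds).
R_nwt = 0.6 × 550 × 5.656 × 145 × 10⁻³ = 270.6 kN (transverse, base value).
(i) R_nwl + R_nwt = 755.9 kN; (ii) 0.85 R_nwl + 1.5 R_nwt = 818.5 kN.
R_n = max = 818.5 kN [governs: (ii)]; φR_n = 613.8 kN.

φR_n ≈ 614 kN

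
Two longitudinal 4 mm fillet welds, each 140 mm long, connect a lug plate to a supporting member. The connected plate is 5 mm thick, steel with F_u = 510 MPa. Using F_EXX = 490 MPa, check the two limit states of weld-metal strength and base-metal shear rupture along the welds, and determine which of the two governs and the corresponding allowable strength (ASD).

R_n/Ω ≈ 116 kN (weld metal governs)

t_e = 0.707 × 4 = 2.828 mm; L = 280 mm.
Weld metal: R_n/Ω = (1/2.0) × 0.6 × 490 × 2.828 × 280 × 10⁻³ = 116.4 kN.
Base metal (shear rupture): R_n/Ω = (1/2.0) × 0.6 × 510 × 5 × 280 × 10⁻³ = 214.2 kN.
Governing: weld metal.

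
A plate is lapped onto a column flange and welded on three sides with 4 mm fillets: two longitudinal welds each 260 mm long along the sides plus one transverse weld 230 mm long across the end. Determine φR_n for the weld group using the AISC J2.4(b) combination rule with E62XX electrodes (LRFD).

E62XX → F_EXX = 620 MPa.
t_e = 0.707 × 4 = 2.828 mm.
R_nwl = 0.6 × 620 × 2.828 × 520 × 10⁻³ = 547 kN (longitudinal, 2 welds).
R_nwt = 0.6 × 620 × 2.828 × 230 × 10⁻³ = 242 kN (transverse, base value).
(i) R_nwl + R_nwt = 789 kN; (ii) 0.85 R_nwl + 1.5 R_nwt = 827.9 kN.
R_n = max = 827.9 kN [governs: (ii)]; φR_n = 621 kN.

φR_n ≈ 621 kN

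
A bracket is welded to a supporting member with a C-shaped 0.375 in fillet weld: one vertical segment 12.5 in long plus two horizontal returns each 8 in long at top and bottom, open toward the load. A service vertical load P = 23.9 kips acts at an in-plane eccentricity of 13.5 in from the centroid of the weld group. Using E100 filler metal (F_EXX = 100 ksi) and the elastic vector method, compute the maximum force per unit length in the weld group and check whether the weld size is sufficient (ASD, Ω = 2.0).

Total weld length L_w = 28.5 in. Treat welds as unit-width lines.
Centroid: x̄ = 2×8×4 / 28.5 = 2.246 in from the vertical weld.
Polar moment about centroid: J = I_x + I_y = [12.5³/12 + 2×8×6.25²] + [12.5×2.246² + 2(8³/12 + 8×1.754²)] = 985.4 in³.
Direct shear f_v = P/L_w = 23.9 / 28.5 = 0.8386 kip/in (vertical).
Torsion M = P·e = 23.9 × 13.5 = 322.65 kip·in.
Critical point at (x, y) = (5.754, 6.25) from centroid. f_tx = M·y/J = 2.046 kip/in; f_ty = M·x/J = 1.884 kip/in.
Resultant f_max = √[f_tx² + (f_v + f_ty)²] = √[2.046² + (0.8386 + 1.884)²] = 3.406 kip/in.
Capacity per unit length: r_n/Ω = (1/2.0) × 0.6 × 100 × (0.707 × 0.375) = 7.954 kip/in.
3.406 ≤ 7.954 → adequate.

f_max ≈ 3.41 kip/in; adequate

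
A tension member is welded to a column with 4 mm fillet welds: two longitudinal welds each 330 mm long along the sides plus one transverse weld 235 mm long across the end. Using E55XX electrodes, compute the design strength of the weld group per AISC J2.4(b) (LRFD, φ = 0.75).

φR_n ≈ 639 kN

E55XX → F_EXX = 550 MPa.
t_e = 0.707 × 4 = 2.828 mm.
R_nwl = 0.6 × 550 × 2.828 × 660 × 10⁻³ = 615.9 kN (longitudinal, 2 welds).
R_nwt = 0.6 × 550 × 2.828 × 235 × 10⁻³ = 219.3 kN (transverse, base value).
(i) R_nwl + R_nwt = 835.2 kN; (ii) 0.85 R_nwl + 1.5 R_nwt = 852.5 kN.
R_n = max = 852.5 kN [governs: (ii)]; φR_n = 639.4 kN.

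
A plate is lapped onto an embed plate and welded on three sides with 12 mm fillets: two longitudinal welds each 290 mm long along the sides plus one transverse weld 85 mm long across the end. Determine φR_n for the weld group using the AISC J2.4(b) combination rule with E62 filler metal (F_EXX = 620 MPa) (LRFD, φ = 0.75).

φR_n ≈ 1570 kN

t_e = 0.707 × 12 = 8.484 mm.
R_nwl = 0.6 × 620 × 8.484 × 580 × 10⁻³ = 1831 kN (longitudinal, 2 welds).
R_nwt = 0.6 × 620 × 8.484 × 85 × 10⁻³ = 268.3 kN (transverse, base value).
(i) R_nwl + R_nwt = 2099 kN; (ii) 0.85 R_nwl + 1.5 R_nwt = 1958 kN.
R_n = max = 2099 kN [governs: (i)]; φR_n = 1574 kN.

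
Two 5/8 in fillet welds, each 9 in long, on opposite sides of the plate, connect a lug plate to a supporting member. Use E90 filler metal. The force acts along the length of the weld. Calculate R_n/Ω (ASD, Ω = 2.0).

E90XX → F_EXX = 90 ksi.
Effective throat t_e = 0.707 × 0.625 = 0.4419 in.
Total length L = 18 in; A_we = 0.4419 × 18 = 7.954 in².
F_nw = 0.6 F_EXX = 0.6 × 90 = 54 ksi.
R_n = 54 × 7.954 = 429.5 kip; R_n/Ω = 429.5/2.0 = 214.8 kip.

R_n/Ω ≈ 215 kip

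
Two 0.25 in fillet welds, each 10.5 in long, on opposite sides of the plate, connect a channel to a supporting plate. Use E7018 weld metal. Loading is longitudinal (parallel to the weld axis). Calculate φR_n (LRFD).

φR_n ≈ 117 kip

E70XX → F_EXX = 70 ksi.
Effective throat t_e = 0.707 × 0.25 = 0.1767 in.
Total length L = 21 in; A_we = 0.1767 × 21 = 3.712 in².
F_nw = 0.6 F_EXX = 0.6 × 70 = 42 ksi.
φR_n = 0.75 × 42 × 3.712 = 116.9 kip.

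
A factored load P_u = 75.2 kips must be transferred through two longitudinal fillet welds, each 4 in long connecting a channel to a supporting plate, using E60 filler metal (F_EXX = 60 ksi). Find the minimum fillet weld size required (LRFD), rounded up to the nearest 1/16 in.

w = 1/2 in

Total weld length L = 8 in.
Required throat t_e = P_u / (φ × 0.6 F_EXX × L) = 75.2 / (0.75 × 0.6 × 60 × 8) = 0.3481 in.
Required leg w = t_e / 0.707 = 0.4924 in → use 1/2 in.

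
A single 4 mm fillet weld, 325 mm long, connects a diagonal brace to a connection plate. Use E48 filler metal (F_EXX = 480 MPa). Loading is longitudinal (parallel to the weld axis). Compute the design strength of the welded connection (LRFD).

Effective throat t_e = 0.707 × 4 = 2.828 mm.
Total length L = 325 mm; A_we = 2.828 × 325 = 919.1 mm².
F_nw = 0.6 F_EXX = 0.6 × 480 = 288 MPa.
φR_n = 0.75 × 288 × 919.1 × 10⁻³ = 198.5 kN.

φR_n ≈ 199 kN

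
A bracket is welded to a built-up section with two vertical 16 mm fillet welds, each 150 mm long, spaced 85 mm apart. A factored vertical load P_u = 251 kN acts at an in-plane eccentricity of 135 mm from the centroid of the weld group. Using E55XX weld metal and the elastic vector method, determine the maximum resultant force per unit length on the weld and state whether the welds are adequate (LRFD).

f_max ≈ 3140 N/mm; NOT adequate

E55XX → F_EXX = 550 MPa.
Total weld length L_w = 300 mm. Treat welds as unit-width lines.
Polar moment about centroid: J = 2[d³/12 + d(b/2)²] = 2[150³/12 + 150×42.5²] = 1104000 mm³.
Direct shear f_v = P/L_w = 251×10³ / 300 = 836.7 N/mm (vertical).
Torsion M = P·e = 251×10³ × 135 = 33885000 N·mm.
Critical point at (x, y) = (42.5, 75) from centroid. f_tx = M·y/J = 2301 N/mm; f_ty = M·x/J = 1304 N/mm.
Resultant f_max = √[f_tx² + (f_v + f_ty)²] = √[2301² + (836.7 + 1304)²] = 3143 N/mm.
Capacity per unit length: φr_n = 0.75 × 0.6 × 550 × (0.707 × 16) = 2800 N/mm.
3143 > 2800 → NOT adequate.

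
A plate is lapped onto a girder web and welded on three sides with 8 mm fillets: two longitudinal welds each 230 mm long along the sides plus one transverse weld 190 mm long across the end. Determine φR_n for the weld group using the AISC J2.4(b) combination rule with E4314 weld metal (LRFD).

φR_n ≈ 740 kN

E43XX → F_EXX = 430 MPa.
t_e = 0.707 × 8 = 5.656 mm.
R_nwl = 0.6 × 430 × 5.656 × 460 × 10⁻³ = 671.3 kN (longitudinal, 2 welds).
R_nwt = 0.6 × 430 × 5.656 × 190 × 10⁻³ = 277.3 kN (transverse, base value).
(i) R_nwl + R_nwt = 948.5 kN; (ii) 0.85 R_nwl + 1.5 R_nwt = 986.5 kN.
R_n = max = 986.5 kN [governs: (ii)]; φR_n = 739.8 kN.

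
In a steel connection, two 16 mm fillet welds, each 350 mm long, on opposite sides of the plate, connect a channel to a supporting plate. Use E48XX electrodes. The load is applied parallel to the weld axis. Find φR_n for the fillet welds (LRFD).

E48XX → F_EXX = 480 MPa.
Effective throat t_e = 0.707 × 16 = 11.31 mm.
Total length L = 700 mm; A_we = 11.31 × 700 = 7918 mm².
F_nw = 0.6 F_EXX = 0.6 × 480 = 288 MPa.
φR_n = 0.75 × 288 × 7918 × 10⁻³ = 1710 kN.

φR_n ≈ 1710 kN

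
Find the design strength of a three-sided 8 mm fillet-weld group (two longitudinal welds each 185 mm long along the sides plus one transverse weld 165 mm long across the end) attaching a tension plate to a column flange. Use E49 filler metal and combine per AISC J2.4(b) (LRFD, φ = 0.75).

φR_n ≈ 701 kN

E49XX → F_EXX = 490 MPa.
t_e = 0.707 × 8 = 5.656 mm.
R_nwl = 0.6 × 490 × 5.656 × 370 × 10⁻³ = 615.3 kN (longitudinal, 2 welds).
R_nwt = 0.6 × 490 × 5.656 × 165 × 10⁻³ = 274.4 kN (transverse, base value).
(i) R_nwl + R_nwt = 889.6 kN; (ii) 0.85 R_nwl + 1.5 R_nwt = 934.5 kN.
R_n = max = 934.5 kN [governs: (ii)]; φR_n = 700.9 kN.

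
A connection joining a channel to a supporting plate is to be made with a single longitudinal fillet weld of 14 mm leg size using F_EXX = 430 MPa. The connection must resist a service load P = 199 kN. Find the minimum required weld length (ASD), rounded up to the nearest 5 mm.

L = 160 mm

Throat t_e = 0.707 × 14 = 9.898 mm.
r_n/Ω = (0.6 × 430 × 9.898) / 2.0 = 1277 N/mm = 1.277 kN/mm.
L_req = P / (r_n/Ω) = 199 / 1.277 = 155.9 mm total.
Round up → use L = 160 mm.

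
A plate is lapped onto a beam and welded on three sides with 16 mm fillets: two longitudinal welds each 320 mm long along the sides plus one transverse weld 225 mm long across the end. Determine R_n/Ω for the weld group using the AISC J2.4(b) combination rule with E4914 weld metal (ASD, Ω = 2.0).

R_n/Ω ≈ 1470 kN

E49XX → F_EXX = 490 MPa.
t_e = 0.707 × 16 = 11.31 mm.
R_nwl = 0.6 × 490 × 11.31 × 640 × 10⁻³ = 2128 kN (longitudinal, 2 welds).
R_nwt = 0.6 × 490 × 11.31 × 225 × 10⁻³ = 748.3 kN (transverse, base value).
(i) R_nwl + R_nwt = 2877 kN; (ii) 0.85 R_nwl + 1.5 R_nwt = 2932 kN.
R_n = max = 2932 kN [governs: (ii)]; R_n/Ω = 1466 kN.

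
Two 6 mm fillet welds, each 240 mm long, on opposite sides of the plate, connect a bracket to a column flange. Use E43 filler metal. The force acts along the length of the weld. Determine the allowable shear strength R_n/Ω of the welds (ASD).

E43XX → F_EXX = 430 MPa.
Effective throat t_e = 0.707 × 6 = 4.242 mm.
Total length L = 480 mm; A_we = 4.242 × 480 = 2036 mm².
F_nw = 0.6 F_EXX = 0.6 × 430 = 258 MPa.
R_n = 258 × 2036 × 10⁻³ = 525.3 kN; R_n/Ω = 525.3/2.0 = 262.7 kN.

R_n/Ω ≈ 263 kN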